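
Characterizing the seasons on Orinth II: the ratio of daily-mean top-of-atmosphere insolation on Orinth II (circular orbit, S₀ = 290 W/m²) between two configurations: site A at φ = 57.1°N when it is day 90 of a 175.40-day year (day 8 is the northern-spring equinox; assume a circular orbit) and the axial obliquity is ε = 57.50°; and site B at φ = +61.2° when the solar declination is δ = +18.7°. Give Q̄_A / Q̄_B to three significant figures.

— Configuration A (φ=+57.1°):
Solar longitude: λ_s = 360° × (90 − 8)/175.40 = 168.301°.
sin δ = sin 57.50° × sin 168.301° = 0.17101, so δ = +9.847°.
cos H₀ = −tan(+57.1°) tan(+9.847°) = -0.2683, H₀ = 1.8424 rad.
Bracket: H₀ sin φ sin δ + cos φ cos δ sin H₀ = 1.8424×0.83962×0.17101 + 0.54317×0.98527×0.96334 = 0.264538 + 0.515550 = 0.780088.
Q̄ = (S₀/π) × [bracket] = (290/π) × 0.780088 = 72.010 W/m².
— Configuration B (φ=+61.2°):
cos H₀ = −tan(+61.2°) tan(+18.700°) = -0.6157, H₀ = 2.2341 rad.
Bracket: H₀ sin φ sin δ + cos φ cos δ sin H₀ = 2.2341×0.87631×0.32061 + 0.48175×0.94721×0.78798 = 0.627679 + 0.359570 = 0.987249.
Q̄ = (S₀/π) × [bracket] = (290/π) × 0.987249 = 91.133 W/m².
Ratio Q̄_A / Q̄_B = 72.010 / 91.133 = 0.7902.

Q̄_A / Q̄_B ≈ 0.790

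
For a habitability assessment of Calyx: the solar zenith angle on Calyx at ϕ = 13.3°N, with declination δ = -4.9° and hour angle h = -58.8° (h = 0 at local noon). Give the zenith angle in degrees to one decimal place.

cos θ_z = sin ϕ sin δ + cos ϕ cos δ cos h = -0.019650 + 0.502290 = 0.482640.
θ_z = arccos(0.482640) = 61.1°.

θ_z = 61.1°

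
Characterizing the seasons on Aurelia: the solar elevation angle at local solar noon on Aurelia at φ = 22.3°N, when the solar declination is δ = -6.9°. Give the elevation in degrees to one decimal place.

60.8°

At local noon the hour angle is zero, so the zenith angle equals |φ − δ| = |+22.3° − (-6.900°)| = 29.200°.
Elevation = 90° − 29.200° = 60.8°.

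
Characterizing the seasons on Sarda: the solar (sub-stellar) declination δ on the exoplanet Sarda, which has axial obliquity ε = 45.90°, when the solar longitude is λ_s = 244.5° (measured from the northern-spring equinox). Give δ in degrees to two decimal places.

sin δ = sin ε · sin λ_s = sin 45.90° × sin 244.5° = -0.648170.
δ = arcsin(-0.648170) = -40.40°.

δ = -40.40°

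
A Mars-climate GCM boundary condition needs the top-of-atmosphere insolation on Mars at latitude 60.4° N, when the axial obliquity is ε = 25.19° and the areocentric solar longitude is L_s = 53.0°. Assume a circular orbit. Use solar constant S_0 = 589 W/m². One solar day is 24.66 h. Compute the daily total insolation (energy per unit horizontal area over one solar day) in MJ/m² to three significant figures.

17.1 MJ/m²

sin δ = sin 25.19° × sin 53.0° = 0.33992, so δ = +19.872°.
cos h₀ = −tan(+60.4°) tan(+19.872°) = -0.6362, h₀ = 2.2604 rad.
Bracket: h₀ sin ϕ sin δ + cos ϕ cos δ sin h₀ = 2.2604×0.86949×0.33992 + 0.49394×0.94046×0.77149 = 0.668077 + 0.358381 = 1.026458.
Q̄ = (S_0/π) × [bracket] = (589/π) × 1.026458 = 192.44 W/m².
Daily total = Q̄ × 24.66 h × 3600 s/h = 192.44 × 24.66 × 3600 / 10⁶ = 17.08 MJ/m².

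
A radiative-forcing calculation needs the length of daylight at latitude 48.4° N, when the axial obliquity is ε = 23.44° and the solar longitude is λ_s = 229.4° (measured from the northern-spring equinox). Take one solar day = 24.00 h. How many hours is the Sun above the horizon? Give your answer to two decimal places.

9.21 h

Solar declination: sin δ = sin ε · sin λ_s = sin 23.44° × sin 229.4° = -0.30203, so δ = -17.580°.
cos H₀ = −tan φ · tan δ = −tan(+48.4°) × tan(-17.580°) = 0.3568, so H₀ = 1.2059 rad = 69.09°.
Daylight = 2H₀/(2π) × 24.00 h = (1.2059/π) × 24.00 = 9.21 h.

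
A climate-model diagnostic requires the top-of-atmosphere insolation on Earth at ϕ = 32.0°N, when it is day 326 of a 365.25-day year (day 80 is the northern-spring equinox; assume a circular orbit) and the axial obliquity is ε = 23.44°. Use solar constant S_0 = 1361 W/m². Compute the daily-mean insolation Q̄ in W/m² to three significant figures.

Q̄ ≈ 226 W/m²

Solar longitude: L_s = 360° × (326 − 80)/365.25 = 242.464°.
sin δ = sin 23.44° × sin 242.464° = -0.35273, so δ = -20.654°.
cos h₀ = −tan(+32.0°) tan(-20.654°) = 0.2355, h₀ = 1.3330 rad.
Bracket: h₀ sin ϕ sin δ + cos ϕ cos δ sin h₀ = 1.3330×0.52992×-0.35273 + 0.84805×0.93573×0.97186 = -0.249163 + 0.771215 = 0.522052.
Q̄ = (S_0/π) × [bracket] = (1361/π) × 0.522052 = 226.2 W/m².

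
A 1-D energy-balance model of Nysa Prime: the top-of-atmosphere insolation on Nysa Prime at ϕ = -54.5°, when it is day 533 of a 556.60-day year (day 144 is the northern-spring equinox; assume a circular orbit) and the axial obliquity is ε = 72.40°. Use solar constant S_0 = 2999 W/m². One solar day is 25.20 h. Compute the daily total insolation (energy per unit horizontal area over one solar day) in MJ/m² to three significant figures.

200 MJ/m²

Solar longitude: L_s = 360° × (533 − 144)/556.60 = 251.599°.
sin δ = sin 72.40° × sin 251.599° = -0.90445, so δ = -64.750°.
cos h₀ = −tan(-54.5°) tan(-64.750°) = -2.9725 ≤ −1 ⇒ polar day, h₀ = π.
Bracket: h₀ sin ϕ sin δ + cos ϕ cos δ sin h₀ = 3.1416×-0.81412×-0.90445 + 0.58070×0.42657×0.00000 = 2.313257 + 0.000000 = 2.313257.
Q̄ = (S_0/π) × [bracket] = (2999/π) × 2.313257 = 2208.3 W/m².
Daily total = Q̄ × 25.20 h × 3600 s/h = 2208.3 × 25.20 × 3600 / 10⁶ = 200.3 MJ/m².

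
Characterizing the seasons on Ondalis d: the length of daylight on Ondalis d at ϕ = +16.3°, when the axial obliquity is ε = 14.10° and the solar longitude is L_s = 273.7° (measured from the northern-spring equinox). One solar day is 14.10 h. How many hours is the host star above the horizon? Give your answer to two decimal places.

6.72 h

Solar declination: sin δ = sin ε · sin L_s = sin 14.10° × sin 273.7° = -0.24311, so δ = -14.070°.
cos h₀ = −tan ϕ · tan δ = −tan(+16.3°) × tan(-14.070°) = 0.0733, so h₀ = 1.4974 rad = 85.80°.
Daylight = 2h₀/(2π) × 14.10 h = (1.4974/π) × 14.10 = 6.72 h.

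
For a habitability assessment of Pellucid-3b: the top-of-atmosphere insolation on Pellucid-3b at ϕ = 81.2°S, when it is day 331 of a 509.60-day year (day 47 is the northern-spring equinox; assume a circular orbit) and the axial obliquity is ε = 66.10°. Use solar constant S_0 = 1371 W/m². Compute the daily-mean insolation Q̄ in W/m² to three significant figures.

Q̄ ≈ 436 W/m²

Solar longitude: L_s = 360° × (331 − 47)/509.60 = 200.628°.
sin δ = sin 66.10° × sin 200.628° = -0.32209, so δ = -18.789°.
cos h₀ = −tan(-81.2°) tan(-18.789°) = -2.1977 ≤ −1 ⇒ polar day, h₀ = π.
Bracket: h₀ sin ϕ sin δ + cos ϕ cos δ sin h₀ = 3.1416×-0.98823×-0.32209 + 0.15299×0.94671×0.00000 = 0.999968 + 0.000000 = 0.999968.
Q̄ = (S_0/π) × [bracket] = (1371/π) × 0.999968 = 436.4 W/m².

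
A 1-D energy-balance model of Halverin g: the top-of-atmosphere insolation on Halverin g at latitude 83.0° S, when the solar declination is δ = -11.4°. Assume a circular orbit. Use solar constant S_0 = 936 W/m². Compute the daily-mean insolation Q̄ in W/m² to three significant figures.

cos h₀ = −tan(-83.0°) tan(-11.400°) = -1.6422 ≤ −1 ⇒ polar day, h₀ = π.
Bracket: h₀ sin ϕ sin δ + cos ϕ cos δ sin h₀ = 3.1416×-0.99255×-0.19766 + 0.12187×0.98027×0.00000 = 0.616342 + 0.000000 = 0.616342.
Q̄ = (S_0/π) × [bracket] = (936/π) × 0.616342 = 183.6 W/m².

Q̄ ≈ 184 W/m²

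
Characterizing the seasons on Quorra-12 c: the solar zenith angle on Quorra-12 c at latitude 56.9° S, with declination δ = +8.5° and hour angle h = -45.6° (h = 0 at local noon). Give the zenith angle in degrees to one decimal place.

θ_z = 75.3°

cos θ_z = sin φ sin δ + cos φ cos δ cos h = -0.123823 + 0.377891 = 0.254068.
θ_z = arccos(0.254068) = 75.3°.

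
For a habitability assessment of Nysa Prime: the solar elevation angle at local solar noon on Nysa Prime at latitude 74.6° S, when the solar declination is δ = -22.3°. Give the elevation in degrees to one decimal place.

At local noon the hour angle is zero, so the zenith angle equals |ϕ − δ| = |-74.6° − (-22.300°)| = 52.300°.
Elevation = 90° − 52.300° = 37.7°.

37.7°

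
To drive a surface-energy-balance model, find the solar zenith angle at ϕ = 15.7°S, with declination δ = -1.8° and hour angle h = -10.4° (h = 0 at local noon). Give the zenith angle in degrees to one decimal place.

θ_z = 17.3°

cos θ_z = sin ϕ sin δ + cos ϕ cos δ cos h = 0.008500 + 0.946409 = 0.954909.
θ_z = arccos(0.954909) = 17.3°.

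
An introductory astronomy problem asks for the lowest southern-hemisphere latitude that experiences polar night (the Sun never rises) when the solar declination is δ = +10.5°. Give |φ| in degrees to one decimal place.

Polar night requires cos H₀ = −tan φ tan δ ≥ 1, i.e. tan φ tan δ ≤ −1.
The boundary is |tan φ| · |tan δ| = 1, so |φ| = 90° − |δ| = 90° − 10.5° = 79.5° in the southern hemisphere.

|φ| = 79.5°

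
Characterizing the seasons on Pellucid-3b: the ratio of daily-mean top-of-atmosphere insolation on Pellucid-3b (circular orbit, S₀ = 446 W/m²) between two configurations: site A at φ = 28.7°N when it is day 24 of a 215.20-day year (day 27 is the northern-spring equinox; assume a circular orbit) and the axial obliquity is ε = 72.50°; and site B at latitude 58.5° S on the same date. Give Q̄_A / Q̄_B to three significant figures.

— Configuration A (φ=+28.7°):
Solar longitude: λ_s = 360° × (24 − 27)/215.20 = -5.019°, i.e. -5.019° + 360° = 354.981°.
sin δ = sin 72.50° × sin 354.981° = -0.08343, so δ = -4.786°.
cos H₀ = −tan(+28.7°) tan(-4.786°) = 0.0458, H₀ = 1.5249 rad.
Bracket: H₀ sin φ sin δ + cos φ cos δ sin H₀ = 1.5249×0.48022×-0.08343 + 0.87715×0.99651×0.99895 = -0.061095 + 0.873171 = 0.812076.
Q̄ = (S₀/π) × [bracket] = (446/π) × 0.812076 = 115.29 W/m².
— Configuration B (φ=-58.5°):
cos H₀ = −tan(-58.5°) tan(-4.786°) = -0.1366, H₀ = 1.7078 rad.
Bracket: H₀ sin φ sin δ + cos φ cos δ sin H₀ = 1.7078×-0.85264×-0.08343 + 0.52250×0.99651×0.99062 = 0.121486 + 0.515793 = 0.637279.
Q̄ = (S₀/π) × [bracket] = (446/π) × 0.637279 = 90.472 W/m².
Ratio Q̄_A / Q̄_B = 115.29 / 90.472 = 1.274.

Q̄_A / Q̄_B ≈ 1.27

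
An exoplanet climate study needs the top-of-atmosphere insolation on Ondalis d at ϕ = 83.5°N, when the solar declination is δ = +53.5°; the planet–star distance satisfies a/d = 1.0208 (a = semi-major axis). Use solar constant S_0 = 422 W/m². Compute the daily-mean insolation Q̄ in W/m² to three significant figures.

Q̄ ≈ 351 W/m²

cos h₀ = −tan(+83.5°) tan(+53.500°) = -11.8613 ≤ −1 ⇒ polar day, h₀ = π.
Bracket: h₀ sin ϕ sin δ + cos ϕ cos δ sin h₀ = 3.1416×0.99357×0.80386 + 0.11320×0.59482×0.00000 = 2.509168 + 0.000000 = 2.509168.
Inverse-square distance factor (a/d)² = 1.0208² = 1.042033.
Q̄ = (S_0/π) × 1.042033 × [bracket] = (422/π) × 1.042033 × 2.509168 = 351.2 W/m².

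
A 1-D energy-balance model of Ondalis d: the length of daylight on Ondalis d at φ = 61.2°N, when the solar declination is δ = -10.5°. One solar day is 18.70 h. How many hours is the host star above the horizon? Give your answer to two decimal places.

7.30 h

cos H₀ = −tan φ · tan δ = −tan(+61.2°) × tan(-10.500°) = 0.3371, so H₀ = 1.2269 rad = 70.30°.
Daylight = 2H₀/(2π) × 18.70 h = (1.2269/π) × 18.70 = 7.30 h.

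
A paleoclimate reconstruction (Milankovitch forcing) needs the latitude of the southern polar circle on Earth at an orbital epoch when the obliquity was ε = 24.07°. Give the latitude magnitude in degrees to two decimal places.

65.93°

The polar circle is the lowest latitude that experiences at least one full rotation of continuous darkness at the northern-summer solstice; it lies at |φ| = 90° − ε = 90° − 24.07° = 65.93°.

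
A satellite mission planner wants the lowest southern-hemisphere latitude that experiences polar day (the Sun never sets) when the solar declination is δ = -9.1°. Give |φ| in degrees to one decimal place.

|φ| = 80.9°

Polar day requires cos H₀ = −tan φ tan δ ≤ −1, i.e. tan φ tan δ ≥ 1.
The boundary is |tan φ| · |tan δ| = 1, so |φ| = 90° − |δ| = 90° − 9.1° = 80.9° in the southern hemisphere.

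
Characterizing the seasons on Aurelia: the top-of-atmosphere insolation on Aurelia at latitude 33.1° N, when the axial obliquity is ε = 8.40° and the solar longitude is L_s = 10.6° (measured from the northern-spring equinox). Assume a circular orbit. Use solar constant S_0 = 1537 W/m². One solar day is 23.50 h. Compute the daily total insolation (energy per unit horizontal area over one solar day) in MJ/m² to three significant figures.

Solar declination: sin δ = sin ε · sin L_s = sin 8.40° × sin 10.6° = 0.02687, so δ = +1.540°.
cos h₀ = −tan(+33.1°) tan(+1.540°) = -0.0175, h₀ = 1.5883 rad.
Bracket: h₀ sin ϕ sin δ + cos ϕ cos δ sin h₀ = 1.5883×0.54610×0.02687 + 0.83772×0.99964×0.99985 = 0.023306 + 0.837293 = 0.860599.
Q̄ = (S_0/π) × [bracket] = (1537/π) × 0.860599 = 421.04 W/m².
Daily total = Q̄ × 23.50 h × 3600 s/h = 421.04 × 23.50 × 3600 / 10⁶ = 35.62 MJ/m².

35.6 MJ/m²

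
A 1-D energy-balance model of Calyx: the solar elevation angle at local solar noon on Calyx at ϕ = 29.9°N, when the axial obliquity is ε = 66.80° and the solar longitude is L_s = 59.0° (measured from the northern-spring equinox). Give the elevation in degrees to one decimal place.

Solar declination: sin δ = sin ε · sin L_s = sin 66.80° × sin 59.0° = 0.78785, so δ = +51.985°.
At local noon the hour angle is zero, so the zenith angle equals |ϕ − δ| = |+29.9° − (+51.985°)| = 22.085°.
Elevation = 90° − 22.085° = 67.9°.

67.9°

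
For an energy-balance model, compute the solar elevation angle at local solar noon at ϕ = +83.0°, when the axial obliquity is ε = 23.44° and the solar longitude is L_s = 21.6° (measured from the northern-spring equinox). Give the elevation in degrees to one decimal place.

15.4°

Solar declination: sin δ = sin ε · sin L_s = sin 23.44° × sin 21.6° = 0.14644, so δ = +8.420°.
At local noon the hour angle is zero, so the zenith angle equals |ϕ − δ| = |+83.0° − (+8.420°)| = 74.580°.
Elevation = 90° − 74.580° = 15.4°.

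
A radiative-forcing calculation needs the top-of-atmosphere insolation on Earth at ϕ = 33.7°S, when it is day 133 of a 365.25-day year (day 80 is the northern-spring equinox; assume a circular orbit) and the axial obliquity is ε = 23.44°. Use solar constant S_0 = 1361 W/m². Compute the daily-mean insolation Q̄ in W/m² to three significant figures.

Q̄ ≈ 232 W/m²

Solar longitude: L_s = 360° × (133 − 80)/365.25 = 52.238°.
sin δ = sin 23.44° × sin 52.238° = 0.31448, so δ = +18.329°.
cos h₀ = −tan(-33.7°) tan(+18.329°) = 0.2209, h₀ = 1.3480 rad.
Bracket: h₀ sin ϕ sin δ + cos ϕ cos δ sin h₀ = 1.3480×-0.55484×0.31448 + 0.83195×0.94927×0.97529 = -0.235207 + 0.770231 = 0.535024.
Q̄ = (S_0/π) × [bracket] = (1361/π) × 0.535024 = 231.8 W/m².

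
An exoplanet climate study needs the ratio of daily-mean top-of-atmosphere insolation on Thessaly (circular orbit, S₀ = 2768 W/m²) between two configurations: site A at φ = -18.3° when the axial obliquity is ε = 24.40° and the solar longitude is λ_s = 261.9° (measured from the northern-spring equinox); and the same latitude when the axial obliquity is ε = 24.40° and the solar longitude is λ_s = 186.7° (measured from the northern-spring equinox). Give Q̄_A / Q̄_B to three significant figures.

Q̄_A / Q̄_B ≈ 1.11

— Configuration A (φ=-18.3°):
Solar declination: sin δ = sin ε · sin λ_s = sin 24.40° × sin 261.9° = -0.40898, so δ = -24.141°.
cos H₀ = −tan(-18.3°) tan(-24.141°) = -0.1482, H₀ = 1.7196 rad.
Bracket: H₀ sin φ sin δ + cos φ cos δ sin H₀ = 1.7196×-0.31399×-0.40898 + 0.94943×0.91254×0.98895 = 0.220824 + 0.856819 = 1.077643.
Q̄ = (S₀/π) × [bracket] = (2768/π) × 1.077643 = 949.49 W/m².
— Configuration B (φ=-18.3°):
Solar declination: sin δ = sin ε · sin λ_s = sin 24.40° × sin 186.7° = -0.04820, so δ = -2.763°.
cos H₀ = −tan(-18.3°) tan(-2.763°) = -0.0160, H₀ = 1.5868 rad.
Bracket: H₀ sin φ sin δ + cos φ cos δ sin H₀ = 1.5868×-0.31399×-0.04820 + 0.94943×0.99884×0.99987 = 0.024015 + 0.948205 = 0.972220.
Q̄ = (S₀/π) × [bracket] = (2768/π) × 0.972220 = 856.61 W/m².
Ratio Q̄_A / Q̄_B = 949.49 / 856.61 = 1.108.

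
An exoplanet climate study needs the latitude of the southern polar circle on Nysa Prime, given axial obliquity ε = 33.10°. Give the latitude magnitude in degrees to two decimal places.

56.90°

The polar circle is the lowest latitude that experiences at least one full rotation of continuous darkness at the northern-summer solstice; it lies at |φ| = 90° − ε = 90° − 33.10° = 56.90°.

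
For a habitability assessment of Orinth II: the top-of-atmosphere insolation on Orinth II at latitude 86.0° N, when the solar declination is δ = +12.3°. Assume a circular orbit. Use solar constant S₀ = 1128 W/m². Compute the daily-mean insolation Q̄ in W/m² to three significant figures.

Q̄ ≈ 240 W/m²

cos H₀ = −tan(+86.0°) tan(+12.300°) = -3.1180 ≤ −1 ⇒ polar day, H₀ = π.
Bracket: H₀ sin φ sin δ + cos φ cos δ sin H₀ = 3.1416×0.99756×0.21303 + 0.06976×0.97705×0.00000 = 0.667622 + 0.000000 = 0.667622.
Q̄ = (S₀/π) × [bracket] = (1128/π) × 0.667622 = 239.7 W/m².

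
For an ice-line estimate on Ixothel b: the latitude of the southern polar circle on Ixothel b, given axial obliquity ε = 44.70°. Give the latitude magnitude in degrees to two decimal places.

45.30°

The polar circle is the lowest latitude that experiences at least one full rotation of continuous darkness at the northern-summer solstice; it lies at |φ| = 90° − ε = 90° − 44.70° = 45.30°.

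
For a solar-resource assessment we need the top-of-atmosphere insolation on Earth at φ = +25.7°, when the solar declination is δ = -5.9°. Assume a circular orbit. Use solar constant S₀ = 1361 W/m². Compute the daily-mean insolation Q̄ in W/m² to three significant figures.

cos H₀ = −tan(+25.7°) tan(-5.900°) = 0.0497, H₀ = 1.5210 rad.
Bracket: H₀ sin φ sin δ + cos φ cos δ sin H₀ = 1.5210×0.43366×-0.10279 + 0.90108×0.99470×0.99876 = -0.067800 + 0.895193 = 0.827393.
Q̄ = (S₀/π) × [bracket] = (1361/π) × 0.827393 = 358.4 W/m².

Q̄ ≈ 358 W/m²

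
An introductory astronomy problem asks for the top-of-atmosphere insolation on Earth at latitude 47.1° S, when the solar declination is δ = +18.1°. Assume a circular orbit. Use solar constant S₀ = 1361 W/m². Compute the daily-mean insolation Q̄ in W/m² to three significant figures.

Q̄ ≈ 143 W/m²

cos H₀ = −tan(-47.1°) tan(+18.100°) = 0.3517, H₀ = 1.2114 rad.
Bracket: H₀ sin φ sin δ + cos φ cos δ sin H₀ = 1.2114×-0.73254×0.31068 + 0.68072×0.95052×0.93610 = -0.275697 + 0.605692 = 0.329995.
Q̄ = (S₀/π) × [bracket] = (1361/π) × 0.329995 = 143.0 W/m².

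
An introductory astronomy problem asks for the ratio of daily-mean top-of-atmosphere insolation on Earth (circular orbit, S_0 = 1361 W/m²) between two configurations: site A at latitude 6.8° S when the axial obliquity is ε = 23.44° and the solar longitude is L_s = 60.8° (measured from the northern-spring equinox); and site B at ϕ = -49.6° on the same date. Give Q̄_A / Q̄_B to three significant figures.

— Configuration A (ϕ=-6.8°):
Solar declination: sin δ = sin ε · sin L_s = sin 23.44° × sin 60.8° = 0.34724, so δ = +20.318°.
cos h₀ = −tan(-6.8°) tan(+20.318°) = 0.0442, h₀ = 1.5266 rad.
Bracket: h₀ sin ϕ sin δ + cos ϕ cos δ sin h₀ = 1.5266×-0.11840×0.34724 + 0.99297×0.93778×0.99902 = -0.062763 + 0.930275 = 0.867512.
Q̄ = (S_0/π) × [bracket] = (1361/π) × 0.867512 = 375.82 W/m².
— Configuration B (ϕ=-49.6°):
cos h₀ = −tan(-49.6°) tan(+20.318°) = 0.4351, h₀ = 1.1207 rad.
Bracket: h₀ sin ϕ sin δ + cos ϕ cos δ sin h₀ = 1.1207×-0.76154×0.34724 + 0.64812×0.93778×0.90039 = -0.296355 + 0.547252 = 0.250897.
Q̄ = (S_0/π) × [bracket] = (1361/π) × 0.250897 = 108.69 W/m².
Ratio Q̄_A / Q̄_B = 375.82 / 108.69 = 3.458.

Q̄_A / Q̄_B ≈ 3.46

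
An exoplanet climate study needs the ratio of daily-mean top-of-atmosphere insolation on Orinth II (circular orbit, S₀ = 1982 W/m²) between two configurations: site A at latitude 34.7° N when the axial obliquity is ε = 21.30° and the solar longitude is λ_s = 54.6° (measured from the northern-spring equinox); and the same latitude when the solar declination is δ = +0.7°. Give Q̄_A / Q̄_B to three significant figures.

— Configuration A (φ=+34.7°):
Solar declination: sin δ = sin ε · sin λ_s = sin 21.30° × sin 54.6° = 0.29610, so δ = +17.223°.
cos H₀ = −tan(+34.7°) tan(+17.223°) = -0.2147, H₀ = 1.7871 rad.
Bracket: H₀ sin φ sin δ + cos φ cos δ sin H₀ = 1.7871×0.56928×0.29610 + 0.82214×0.95516×0.97669 = 0.301240 + 0.766970 = 1.068210.
Q̄ = (S₀/π) × [bracket] = (1982/π) × 1.068210 = 673.92 W/m².
— Configuration B (φ=+34.7°):
cos H₀ = −tan(+34.7°) tan(+0.700°) = -0.0085, H₀ = 1.5793 rad.
Bracket: H₀ sin φ sin δ + cos φ cos δ sin H₀ = 1.5793×0.56928×0.01222 + 0.82214×0.99993×0.99996 = 0.010987 + 0.822050 = 0.833037.
Q̄ = (S₀/π) × [bracket] = (1982/π) × 0.833037 = 525.55 W/m².
Ratio Q̄_A / Q̄_B = 673.92 / 525.55 = 1.282.

Q̄_A / Q̄_B ≈ 1.28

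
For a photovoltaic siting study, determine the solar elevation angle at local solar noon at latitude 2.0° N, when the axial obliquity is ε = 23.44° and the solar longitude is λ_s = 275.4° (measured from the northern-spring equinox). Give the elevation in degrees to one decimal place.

64.7°

Solar declination: sin δ = sin ε · sin λ_s = sin 23.44° × sin 275.4° = -0.39602, so δ = -23.330°.
At local noon the hour angle is zero, so the zenith angle equals |φ − δ| = |+2.0° − (-23.330°)| = 25.330°.
Elevation = 90° − 25.330° = 64.7°.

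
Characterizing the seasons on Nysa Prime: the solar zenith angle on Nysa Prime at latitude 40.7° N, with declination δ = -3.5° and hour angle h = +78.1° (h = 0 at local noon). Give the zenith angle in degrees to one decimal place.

cos θ_z = sin φ sin δ + cos φ cos δ cos h = -0.039810 + 0.156039 = 0.116229.
θ_z = arccos(0.116229) = 83.3°.

θ_z = 83.3°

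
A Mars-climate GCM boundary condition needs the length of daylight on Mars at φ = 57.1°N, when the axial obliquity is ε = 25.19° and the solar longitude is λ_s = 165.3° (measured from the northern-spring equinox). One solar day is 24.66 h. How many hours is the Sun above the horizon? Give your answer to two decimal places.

13.65 h

Solar declination: sin δ = sin ε · sin λ_s = sin 25.19° × sin 165.3° = 0.10800, so δ = +6.200°.
cos H₀ = −tan φ · tan δ = −tan(+57.1°) × tan(+6.200°) = -0.1679, so H₀ = 1.7395 rad = 99.67°.
Daylight = 2H₀/(2π) × 24.66 h = (1.7395/π) × 24.66 = 13.65 h.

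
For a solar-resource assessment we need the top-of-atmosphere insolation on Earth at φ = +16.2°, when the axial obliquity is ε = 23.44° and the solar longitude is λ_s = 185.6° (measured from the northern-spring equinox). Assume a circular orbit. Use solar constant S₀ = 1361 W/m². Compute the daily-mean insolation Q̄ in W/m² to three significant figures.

Solar declination: sin δ = sin ε · sin λ_s = sin 23.44° × sin 185.6° = -0.03882, so δ = -2.225°.
cos H₀ = −tan(+16.2°) tan(-2.225°) = 0.0113, H₀ = 1.5595 rad.
Bracket: H₀ sin φ sin δ + cos φ cos δ sin H₀ = 1.5595×0.27899×-0.03882 + 0.96029×0.99925×0.99994 = -0.016890 + 0.959512 = 0.942622.
Q̄ = (S₀/π) × [bracket] = (1361/π) × 0.942622 = 408.4 W/m².

Q̄ ≈ 408 W/m²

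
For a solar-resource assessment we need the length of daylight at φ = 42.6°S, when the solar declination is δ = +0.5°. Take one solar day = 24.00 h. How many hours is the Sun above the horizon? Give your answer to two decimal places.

11.94 h

cos H₀ = −tan φ · tan δ = −tan(-42.6°) × tan(+0.500°) = 0.0080, so H₀ = 1.5628 rad = 89.54°.
Daylight = 2H₀/(2π) × 24.00 h = (1.5628/π) × 24.00 = 11.94 h.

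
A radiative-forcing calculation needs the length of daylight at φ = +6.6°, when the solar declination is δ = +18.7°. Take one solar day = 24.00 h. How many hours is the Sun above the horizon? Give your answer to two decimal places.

12.30 h

cos H₀ = −tan φ · tan δ = −tan(+6.6°) × tan(+18.700°) = -0.0392, so H₀ = 1.6100 rad = 92.24°.
Daylight = 2H₀/(2π) × 24.00 h = (1.6100/π) × 24.00 = 12.30 h.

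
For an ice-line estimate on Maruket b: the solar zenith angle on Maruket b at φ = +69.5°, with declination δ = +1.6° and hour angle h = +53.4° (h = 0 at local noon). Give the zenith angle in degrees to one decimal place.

cos θ_z = sin φ sin δ + cos φ cos δ cos h = 0.026153 + 0.208721 = 0.234874.
θ_z = arccos(0.234874) = 76.4°.

θ_z = 76.4°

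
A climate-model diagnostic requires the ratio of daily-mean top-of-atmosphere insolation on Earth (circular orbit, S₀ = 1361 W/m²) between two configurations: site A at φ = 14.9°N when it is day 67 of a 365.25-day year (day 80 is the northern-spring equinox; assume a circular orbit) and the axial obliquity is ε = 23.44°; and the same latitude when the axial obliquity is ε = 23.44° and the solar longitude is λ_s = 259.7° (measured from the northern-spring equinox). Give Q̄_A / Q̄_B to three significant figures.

Q̄_A / Q̄_B ≈ 1.26

— Configuration A (φ=+14.9°):
Solar longitude: λ_s = 360° × (67 − 80)/365.25 = -12.813°, i.e. -12.813° + 360° = 347.187°.
sin δ = sin 23.44° × sin 347.187° = -0.08822, so δ = -5.061°.
cos H₀ = −tan(+14.9°) tan(-5.061°) = 0.0236, H₀ = 1.5472 rad.
Bracket: H₀ sin φ sin δ + cos φ cos δ sin H₀ = 1.5472×0.25713×-0.08822 + 0.96638×0.99610×0.99972 = -0.035097 + 0.962342 = 0.927245.
Q̄ = (S₀/π) × [bracket] = (1361/π) × 0.927245 = 401.70 W/m².
— Configuration B (φ=+14.9°):
Solar declination: sin δ = sin ε · sin λ_s = sin 23.44° × sin 259.7° = -0.39138, so δ = -23.040°.
cos H₀ = −tan(+14.9°) tan(-23.040°) = 0.1132, H₀ = 1.4574 rad.
Bracket: H₀ sin φ sin δ + cos φ cos δ sin H₀ = 1.4574×0.25713×-0.39138 + 0.96638×0.92023×0.99358 = -0.146666 + 0.883583 = 0.736917.
Q̄ = (S₀/π) × [bracket] = (1361/π) × 0.736917 = 319.25 W/m².
Ratio Q̄_A / Q̄_B = 401.70 / 319.25 = 1.258.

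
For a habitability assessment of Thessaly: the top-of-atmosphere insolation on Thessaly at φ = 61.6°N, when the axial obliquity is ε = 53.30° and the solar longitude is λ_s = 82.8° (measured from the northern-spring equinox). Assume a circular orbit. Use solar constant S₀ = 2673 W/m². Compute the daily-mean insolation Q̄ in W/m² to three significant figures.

Solar declination: sin δ = sin ε · sin λ_s = sin 53.30° × sin 82.8° = 0.79545, so δ = +52.698°.
cos H₀ = −tan(+61.6°) tan(+52.698°) = -2.4276 ≤ −1 ⇒ polar day, H₀ = π.
Bracket: H₀ sin φ sin δ + cos φ cos δ sin H₀ = 3.1416×0.87965×0.79545 + 0.47562×0.60601×0.00000 = 2.198233 + 0.000000 = 2.198233.
Q̄ = (S₀/π) × [bracket] = (2673/π) × 2.198233 = 1870 W/m².

Q̄ ≈ 1.87e+03 W/m²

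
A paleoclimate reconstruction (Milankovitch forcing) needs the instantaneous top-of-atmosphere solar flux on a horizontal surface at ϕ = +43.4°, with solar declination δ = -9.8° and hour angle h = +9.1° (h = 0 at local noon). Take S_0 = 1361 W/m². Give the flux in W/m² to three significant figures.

803 W/m²

cos θ_z = sin ϕ sin δ + cos ϕ cos δ cos h = -0.116949 + 0.706961 = 0.590012.
Flux = S_0 · cos θ_z = 1361 × 0.590012 = 803.0 W/m².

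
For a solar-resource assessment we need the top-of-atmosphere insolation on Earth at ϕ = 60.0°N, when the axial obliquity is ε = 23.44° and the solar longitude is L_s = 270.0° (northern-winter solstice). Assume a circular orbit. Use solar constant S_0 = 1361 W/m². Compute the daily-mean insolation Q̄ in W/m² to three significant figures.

Q̄ ≈ 23.6 W/m²

Solar declination: sin δ = sin ε · sin L_s = sin 23.44° × sin 270.0° = -0.39779, so δ = -23.440°.
cos h₀ = −tan(+60.0°) tan(-23.440°) = 0.7510, h₀ = 0.7213 rad.
Bracket: h₀ sin ϕ sin δ + cos ϕ cos δ sin h₀ = 0.7213×0.86603×-0.39779 + 0.50000×0.91748×0.66035 = -0.248486 + 0.302929 = 0.054443.
Q̄ = (S_0/π) × [bracket] = (1361/π) × 0.054443 = 23.59 W/m².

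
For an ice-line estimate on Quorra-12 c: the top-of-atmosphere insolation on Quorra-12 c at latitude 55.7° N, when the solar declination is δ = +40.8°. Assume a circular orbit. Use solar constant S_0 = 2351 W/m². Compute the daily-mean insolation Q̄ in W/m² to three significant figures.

Q̄ ≈ 1.27e+03 W/m²

cos h₀ = −tan(+55.7°) tan(+40.800°) = -1.2654 ≤ −1 ⇒ polar day, h₀ = π.
Bracket: h₀ sin ϕ sin δ + cos ϕ cos δ sin h₀ = 3.1416×0.82610×0.65342 + 0.56353×0.75700×0.00000 = 1.695805 + 0.000000 = 1.695805.
Q̄ = (S_0/π) × [bracket] = (2351/π) × 1.695805 = 1269 W/m².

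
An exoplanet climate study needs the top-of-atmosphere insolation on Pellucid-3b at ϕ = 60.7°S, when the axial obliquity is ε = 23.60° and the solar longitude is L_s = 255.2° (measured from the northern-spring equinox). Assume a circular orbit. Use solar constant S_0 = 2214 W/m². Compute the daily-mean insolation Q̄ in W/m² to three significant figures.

Q̄ ≈ 786 W/m²

Solar declination: sin δ = sin ε · sin L_s = sin 23.60° × sin 255.2° = -0.38707, so δ = -22.772°.
cos h₀ = −tan(-60.7°) tan(-22.772°) = -0.7481, h₀ = 2.4159 rad.
Bracket: h₀ sin ϕ sin δ + cos ϕ cos δ sin h₀ = 2.4159×-0.87207×-0.38707 + 0.48938×0.92205×0.66364 = 0.815492 + 0.299456 = 1.114948.
Q̄ = (S_0/π) × [bracket] = (2214/π) × 1.114948 = 785.7 W/m².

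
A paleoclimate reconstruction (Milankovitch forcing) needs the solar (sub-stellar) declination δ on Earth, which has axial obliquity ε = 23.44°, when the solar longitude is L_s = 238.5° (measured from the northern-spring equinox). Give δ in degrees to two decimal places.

sin δ = sin ε · sin L_s = sin 23.44° × sin 238.5° = -0.339170.
δ = arcsin(-0.339170) = -19.83°.

δ = -19.83°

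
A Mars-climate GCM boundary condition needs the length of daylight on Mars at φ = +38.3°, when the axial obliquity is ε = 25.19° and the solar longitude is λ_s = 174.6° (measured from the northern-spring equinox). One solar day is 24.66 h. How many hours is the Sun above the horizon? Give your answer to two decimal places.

12.58 h

Solar declination: sin δ = sin ε · sin λ_s = sin 25.19° × sin 174.6° = 0.04005, so δ = +2.296°.
cos H₀ = −tan φ · tan δ = −tan(+38.3°) × tan(+2.296°) = -0.0317, so H₀ = 1.6025 rad = 91.81°.
Daylight = 2H₀/(2π) × 24.66 h = (1.6025/π) × 24.66 = 12.58 h.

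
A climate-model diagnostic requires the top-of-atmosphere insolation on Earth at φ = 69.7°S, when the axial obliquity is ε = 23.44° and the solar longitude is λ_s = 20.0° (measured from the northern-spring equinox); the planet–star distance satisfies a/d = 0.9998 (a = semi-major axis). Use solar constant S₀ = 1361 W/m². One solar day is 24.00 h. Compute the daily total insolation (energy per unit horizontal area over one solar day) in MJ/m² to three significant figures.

6.26 MJ/m²

Solar declination: sin δ = sin ε · sin λ_s = sin 23.44° × sin 20.0° = 0.13605, so δ = +7.819°.
cos H₀ = −tan(-69.7°) tan(+7.819°) = 0.3712, H₀ = 1.1904 rad.
Bracket: H₀ sin φ sin δ + cos φ cos δ sin H₀ = 1.1904×-0.93789×0.13605 + 0.34694×0.99070×0.92853 = -0.151895 + 0.319148 = 0.167253.
Inverse-square distance factor (a/d)² = 0.9998² = 0.999600.
Q̄ = (S₀/π) × 0.999600 × [bracket] = (1361/π) × 0.999600 × 0.167253 = 72.428 W/m².
Daily total = Q̄ × 24.00 h × 3600 s/h = 72.428 × 24.00 × 3600 / 10⁶ = 6.258 MJ/m².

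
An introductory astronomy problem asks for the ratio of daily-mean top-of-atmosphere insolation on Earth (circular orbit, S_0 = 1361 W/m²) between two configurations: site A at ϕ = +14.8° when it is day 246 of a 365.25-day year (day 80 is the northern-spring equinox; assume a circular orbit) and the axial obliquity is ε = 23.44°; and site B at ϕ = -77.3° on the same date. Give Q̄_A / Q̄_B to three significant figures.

Q̄_A / Q̄_B ≈ 13.5

— Configuration A (ϕ=+14.8°):
Solar longitude: L_s = 360° × (246 − 80)/365.25 = 163.614°.
sin δ = sin 23.44° × sin 163.614° = 0.11222, so δ = +6.443°.
cos h₀ = −tan(+14.8°) tan(+6.443°) = -0.0298, h₀ = 1.6006 rad.
Bracket: h₀ sin ϕ sin δ + cos ϕ cos δ sin h₀ = 1.6006×0.25545×0.11222 + 0.96682×0.99368×0.99955 = 0.045884 + 0.960277 = 1.006161.
Q̄ = (S_0/π) × [bracket] = (1361/π) × 1.006161 = 435.89 W/m².
— Configuration B (ϕ=-77.3°):
cos h₀ = −tan(-77.3°) tan(+6.443°) = 0.5011, h₀ = 1.0459 rad.
Bracket: h₀ sin ϕ sin δ + cos ϕ cos δ sin h₀ = 1.0459×-0.97553×0.11222 + 0.21985×0.99368×0.86538 = -0.114499 + 0.189051 = 0.074552.
Q̄ = (S_0/π) × [bracket] = (1361/π) × 0.074552 = 32.297 W/m².
Ratio Q̄_A / Q̄_B = 435.89 / 32.297 = 13.50.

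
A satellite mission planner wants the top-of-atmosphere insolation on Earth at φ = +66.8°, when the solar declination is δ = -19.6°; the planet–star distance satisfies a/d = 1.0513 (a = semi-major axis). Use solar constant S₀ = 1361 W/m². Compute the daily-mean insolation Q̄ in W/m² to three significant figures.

cos H₀ = −tan(+66.8°) tan(-19.600°) = 0.8308, H₀ = 0.5902 rad.
Bracket: H₀ sin φ sin δ + cos φ cos δ sin H₀ = 0.5902×0.91914×-0.33545 + 0.39394×0.94206×0.55656 = -0.181974 + 0.206548 = 0.024574.
Inverse-square distance factor (a/d)² = 1.0513² = 1.105232.
Q̄ = (S₀/π) × 1.105232 × [bracket] = (1361/π) × 1.105232 × 0.024574 = 11.77 W/m².

Q̄ ≈ 11.8 W/m²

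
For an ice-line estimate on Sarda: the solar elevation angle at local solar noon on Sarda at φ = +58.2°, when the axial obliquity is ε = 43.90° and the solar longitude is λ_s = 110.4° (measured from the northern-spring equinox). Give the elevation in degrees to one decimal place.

72.3°

Solar declination: sin δ = sin ε · sin λ_s = sin 43.90° × sin 110.4° = 0.64991, so δ = +40.535°.
At local noon the hour angle is zero, so the zenith angle equals |φ − δ| = |+58.2° − (+40.535°)| = 17.665°.
Elevation = 90° − 17.665° = 72.3°.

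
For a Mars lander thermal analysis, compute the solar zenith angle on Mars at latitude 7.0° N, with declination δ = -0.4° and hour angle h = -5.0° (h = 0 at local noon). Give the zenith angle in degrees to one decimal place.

θ_z = 8.9°

cos θ_z = sin φ sin δ + cos φ cos δ cos h = -0.000851 + 0.988745 = 0.987894.
θ_z = arccos(0.987894) = 8.9°.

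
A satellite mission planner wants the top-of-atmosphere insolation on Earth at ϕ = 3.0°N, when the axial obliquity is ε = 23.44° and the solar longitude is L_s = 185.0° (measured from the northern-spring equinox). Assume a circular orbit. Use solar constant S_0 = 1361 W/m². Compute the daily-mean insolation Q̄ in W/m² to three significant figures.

Solar declination: sin δ = sin ε · sin L_s = sin 23.44° × sin 185.0° = -0.03467, so δ = -1.987°.
cos h₀ = −tan(+3.0°) tan(-1.987°) = 0.0018, h₀ = 1.5690 rad.
Bracket: h₀ sin ϕ sin δ + cos ϕ cos δ sin h₀ = 1.5690×0.05234×-0.03467 + 0.99863×0.99940×1.00000 = -0.002847 + 0.998031 = 0.995184.
Q̄ = (S_0/π) × [bracket] = (1361/π) × 0.995184 = 431.1 W/m².

Q̄ ≈ 431 W/m²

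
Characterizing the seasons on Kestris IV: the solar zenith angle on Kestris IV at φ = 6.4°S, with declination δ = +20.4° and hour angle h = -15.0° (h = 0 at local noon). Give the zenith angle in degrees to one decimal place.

cos θ_z = sin φ sin δ + cos φ cos δ cos h = -0.038855 + 0.899703 = 0.860848.
θ_z = arccos(0.860848) = 30.6°.

θ_z = 30.6°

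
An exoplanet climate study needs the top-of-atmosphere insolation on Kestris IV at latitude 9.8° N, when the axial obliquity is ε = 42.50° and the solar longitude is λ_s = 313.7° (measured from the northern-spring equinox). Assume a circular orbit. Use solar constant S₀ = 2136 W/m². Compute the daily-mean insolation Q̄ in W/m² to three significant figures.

Q̄ ≈ 499 W/m²

Solar declination: sin δ = sin ε · sin λ_s = sin 42.50° × sin 313.7° = -0.48843, so δ = -29.237°.
cos H₀ = −tan(+9.8°) tan(-29.237°) = 0.0967, H₀ = 1.4740 rad.
Bracket: H₀ sin φ sin δ + cos φ cos δ sin H₀ = 1.4740×0.17021×-0.48843 + 0.98541×0.87260×0.99532 = -0.122542 + 0.855845 = 0.733303.
Q̄ = (S₀/π) × [bracket] = (2136/π) × 0.733303 = 498.6 W/m².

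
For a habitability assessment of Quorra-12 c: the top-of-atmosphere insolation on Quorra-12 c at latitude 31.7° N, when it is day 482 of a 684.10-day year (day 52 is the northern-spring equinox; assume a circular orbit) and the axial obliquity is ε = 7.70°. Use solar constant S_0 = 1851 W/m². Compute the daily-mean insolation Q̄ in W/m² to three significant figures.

Solar longitude: L_s = 360° × (482 − 52)/684.10 = 226.283°.
sin δ = sin 7.70° × sin 226.283° = -0.09684, so δ = -5.557°.
cos h₀ = −tan(+31.7°) tan(-5.557°) = 0.0601, h₀ = 1.5107 rad.
Bracket: h₀ sin ϕ sin δ + cos ϕ cos δ sin h₀ = 1.5107×0.52547×-0.09684 + 0.85081×0.99530×0.99819 = -0.076874 + 0.845278 = 0.768404.
Q̄ = (S_0/π) × [bracket] = (1851/π) × 0.768404 = 452.7 W/m².

Q̄ ≈ 453 W/m²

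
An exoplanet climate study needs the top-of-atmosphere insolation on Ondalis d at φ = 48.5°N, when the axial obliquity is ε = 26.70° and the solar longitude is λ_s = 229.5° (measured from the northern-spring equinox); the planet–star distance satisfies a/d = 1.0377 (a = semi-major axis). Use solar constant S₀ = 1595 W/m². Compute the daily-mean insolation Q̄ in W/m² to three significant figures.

Q̄ ≈ 150 W/m²

Solar declination: sin δ = sin ε · sin λ_s = sin 26.70° × sin 229.5° = -0.34166, so δ = -19.978°.
cos H₀ = −tan(+48.5°) tan(-19.978°) = 0.4109, H₀ = 1.1473 rad.
Bracket: H₀ sin φ sin δ + cos φ cos δ sin H₀ = 1.1473×0.74896×-0.34166 + 0.66262×0.93982×0.91168 = -0.293582 + 0.567743 = 0.274161.
Inverse-square distance factor (a/d)² = 1.0377² = 1.076821.
Q̄ = (S₀/π) × 1.076821 × [bracket] = (1595/π) × 1.076821 × 0.274161 = 149.9 W/m².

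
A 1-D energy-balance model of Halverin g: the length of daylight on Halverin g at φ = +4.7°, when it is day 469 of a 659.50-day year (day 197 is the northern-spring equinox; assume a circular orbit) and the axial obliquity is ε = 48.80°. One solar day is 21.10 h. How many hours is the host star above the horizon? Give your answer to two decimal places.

Solar longitude: λ_s = 360° × (469 − 197)/659.50 = 148.476°.
sin δ = sin 48.80° × sin 148.476° = 0.39340, so δ = +23.166°.
cos H₀ = −tan φ · tan δ = −tan(+4.7°) × tan(+23.166°) = -0.0352, so H₀ = 1.6060 rad = 92.02°.
Daylight = 2H₀/(2π) × 21.10 h = (1.6060/π) × 21.10 = 10.79 h.

10.79 h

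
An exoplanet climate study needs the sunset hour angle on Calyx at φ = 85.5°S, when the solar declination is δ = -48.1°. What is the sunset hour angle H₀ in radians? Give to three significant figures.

H₀ = 3.14 rad

Sunrise equation: cos H₀ = −tan φ · tan δ = -14.1613 ≤ −1, so the host star never sets (polar day) and H₀ = π.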